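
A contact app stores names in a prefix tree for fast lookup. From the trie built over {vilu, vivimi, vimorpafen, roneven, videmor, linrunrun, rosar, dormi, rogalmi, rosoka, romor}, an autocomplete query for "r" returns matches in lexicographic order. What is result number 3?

roneven

Filter for "r…" and sort: "rogalmi", "romor", "roneven", "rosar", "rosoka"
The 3rd is roneven.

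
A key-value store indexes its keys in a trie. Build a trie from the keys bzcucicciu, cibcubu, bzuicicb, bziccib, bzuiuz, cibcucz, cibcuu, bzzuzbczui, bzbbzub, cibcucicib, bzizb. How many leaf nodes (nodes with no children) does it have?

Leaves are exactly the stored words that no other stored word extends.
Those words: "bzbbzub", "bzcucicciu", "bziccib", "bzizb", "bzuicicb", "bzuiuz", "bzzuzbczui", "cibcubu", "cibcucicib", "cibcucz", "cibcuu"
Leaf count: 11

11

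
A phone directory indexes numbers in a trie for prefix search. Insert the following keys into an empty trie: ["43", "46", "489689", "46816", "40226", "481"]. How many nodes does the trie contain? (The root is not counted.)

Count nodes per top-level branch (shared prefixes stored once):
  '4'-branch (40226, 43, 46, 46816, 481, 489689): 16 nodes
Sum: 16

16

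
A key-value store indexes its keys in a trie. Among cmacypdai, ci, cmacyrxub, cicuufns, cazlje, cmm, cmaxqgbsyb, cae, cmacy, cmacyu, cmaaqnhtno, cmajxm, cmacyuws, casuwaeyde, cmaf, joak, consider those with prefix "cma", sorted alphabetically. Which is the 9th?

Filter for "cma…" and sort: "cmaaqnhtno", "cmacy", "cmacypdai", "cmacyrxub", "cmacyu", "cmacyuws", "cmaf", "cmajxm", "cmaxqgbsyb"
The 9th is cmaxqgbsyb.

cmaxqgbsyb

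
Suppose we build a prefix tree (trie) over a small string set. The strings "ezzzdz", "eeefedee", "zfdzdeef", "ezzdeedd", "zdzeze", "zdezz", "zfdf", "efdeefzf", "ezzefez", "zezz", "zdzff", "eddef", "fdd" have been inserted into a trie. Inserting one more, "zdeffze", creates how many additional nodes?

Walking "zdeffze" from the root, the first 3 characters ("zde") follow existing edges; "f" is the first miss.
So 7 − 3 = 4 new nodes.

4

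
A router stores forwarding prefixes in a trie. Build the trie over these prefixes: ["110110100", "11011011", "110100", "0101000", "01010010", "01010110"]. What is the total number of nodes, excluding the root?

24

Count nodes per top-level branch (shared prefixes stored once):
  '0'-branch (0101000, 01010010, 01010110): 12 nodes
  '1'-branch (110100, 110110100, 11011011): 12 nodes
Sum: 24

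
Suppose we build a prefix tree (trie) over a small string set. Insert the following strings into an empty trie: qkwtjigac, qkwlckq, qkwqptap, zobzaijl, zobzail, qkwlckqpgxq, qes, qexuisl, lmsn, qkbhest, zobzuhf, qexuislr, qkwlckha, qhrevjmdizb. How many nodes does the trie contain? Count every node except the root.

Insert word by word; a character creates a node only if that edge doesn't already exist:
  "qkwtjigac" → 9 new (q, k, w, t, j, i, g, a, c)
  "qkwlckq" → prefix "qkw" already present; 4 new (l, c, k, q)
  "qkwqptap" → prefix "qkw" already present; 5 new (q, p, t, a, p)
  "zobzaijl" → 8 new (z, o, b, z, a, i, j, l)
  "zobzail" → prefix "zobzai" already present; 1 new (l)
  "qkwlckqpgxq" → prefix "qkwlckq" already present; 4 new (p, g, x, q)
  "qes" → prefix "q" already present; 2 new (e, s)
  "qexuisl" → prefix "qe" already present; 5 new (x, u, i, s, l)
  "lmsn" → 4 new (l, m, s, n)
  "qkbhest" → prefix "qk" already present; 5 new (b, h, e, s, t)
  "zobzuhf" → prefix "zobz" already present; 3 new (u, h, f)
  "qexuislr" → prefix "qexuisl" already present; 1 new (r)
  "qkwlckha" → prefix "qkwlck" already present; 2 new (h, a)
  "qhrevjmdizb" → prefix "q" already present; 10 new (h, r, e, v, j, m, d, i, z, b)
Total nodes = 9 + 4 + 5 + 8 + 1 + 4 + 2 + 5 + 4 + 5 + 3 + 1 + 2 + 10 = 63

63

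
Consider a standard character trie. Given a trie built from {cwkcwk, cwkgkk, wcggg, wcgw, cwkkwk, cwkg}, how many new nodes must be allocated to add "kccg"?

4

Nothing in the trie begins with "k"; the whole of "kccg" is new.
4 − 0 = 4 new nodes.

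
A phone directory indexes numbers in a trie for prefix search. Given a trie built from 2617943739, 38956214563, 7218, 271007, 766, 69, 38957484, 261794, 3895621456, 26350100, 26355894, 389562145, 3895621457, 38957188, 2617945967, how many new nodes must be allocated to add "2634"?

"263" is already a path in the trie; the remaining "4" must be added.
Each of the 1 remaining characters creates one node.

1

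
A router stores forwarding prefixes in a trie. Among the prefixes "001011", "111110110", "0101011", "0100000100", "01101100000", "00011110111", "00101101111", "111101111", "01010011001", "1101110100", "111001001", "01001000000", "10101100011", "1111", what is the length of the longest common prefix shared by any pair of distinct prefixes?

The deepest shared node is where two words last agree before diverging.
e.g. "001011" and "00101101111" share the prefix "001011" of length 6; no pair shares a longer one.
Longest shared-prefix length: 6

6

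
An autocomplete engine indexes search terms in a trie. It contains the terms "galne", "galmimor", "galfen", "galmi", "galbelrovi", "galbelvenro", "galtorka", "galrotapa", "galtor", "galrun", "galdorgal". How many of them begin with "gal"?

Filter for entries beginning with "gal":
Words under "gal": galbelrovi, galbelvenro, galdorgal, galfen, galmi, galmimor, galne, galrotapa, galrun, galtor, galtorka
Count: 11

11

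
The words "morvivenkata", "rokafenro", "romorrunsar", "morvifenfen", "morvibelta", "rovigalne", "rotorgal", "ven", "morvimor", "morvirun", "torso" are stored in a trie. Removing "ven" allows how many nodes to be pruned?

A node on "ven"'s path can go only if nothing else ends at it or branches off below it.
No other word shares any prefix with "ven", so all 3 of its nodes go.
Nodes removed: 3

3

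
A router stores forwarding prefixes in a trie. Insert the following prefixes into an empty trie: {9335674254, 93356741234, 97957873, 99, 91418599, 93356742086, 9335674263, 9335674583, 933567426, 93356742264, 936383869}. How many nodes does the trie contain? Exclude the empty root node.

47

Trace insertions, counting only characters that open a new branch:
  "9335674254" → 10 new (9, 3, 3, 5, 6, 7, 4, 2, 5, 4)
  "93356741234" → prefix "9335674" already present; 4 new (1, 2, 3, 4)
  "97957873" → prefix "9" already present; 7 new (7, 9, 5, 7, 8, 7, 3)
  "99" → prefix "9" already present; 1 new (9)
  "91418599" → prefix "9" already present; 7 new (1, 4, 1, 8, 5, 9, 9)
  "93356742086" → prefix "93356742" already present; 3 new (0, 8, 6)
  "9335674263" → prefix "93356742" already present; 2 new (6, 3)
  "9335674583" → prefix "9335674" already present; 3 new (5, 8, 3)
  "933567426" → prefix "933567426" already present; 0 new (none)
  "93356742264" → prefix "93356742" already present; 3 new (2, 6, 4)
  "936383869" → prefix "93" already present; 7 new (6, 3, 8, 3, 8, 6, 9)
Total nodes = 10 + 4 + 7 + 1 + 7 + 3 + 2 + 3 + 0 + 3 + 7 = 47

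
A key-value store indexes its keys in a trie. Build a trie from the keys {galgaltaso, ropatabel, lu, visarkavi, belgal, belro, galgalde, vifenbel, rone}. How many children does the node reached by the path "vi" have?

2

Follow the path "vi" to its node, then look at its outgoing edges.
Characters that immediately follow "vi" among the stored strings: {f, s}.
That node has 2 child edges.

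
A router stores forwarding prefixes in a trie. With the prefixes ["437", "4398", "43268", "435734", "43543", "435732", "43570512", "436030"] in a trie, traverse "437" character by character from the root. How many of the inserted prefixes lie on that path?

Walk "437" from the root; an end-of-word marker is hit whenever a stored word is a prefix of "437".
Prefixes of the query that are stored words: "437"
Count: 1

1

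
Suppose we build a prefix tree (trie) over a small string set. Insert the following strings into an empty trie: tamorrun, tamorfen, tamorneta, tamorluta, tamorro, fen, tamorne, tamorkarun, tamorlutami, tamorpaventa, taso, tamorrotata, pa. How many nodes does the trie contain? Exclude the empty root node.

For each word, the new-node count is its length minus the longest prefix already in the trie:
  "tamorrun" → 8 new (t, a, m, o, r, r, u, n)
  "tamorfen" → prefix "tamor" already present; 3 new (f, e, n)
  "tamorneta" → prefix "tamor" already present; 4 new (n, e, t, a)
  "tamorluta" → prefix "tamor" already present; 4 new (l, u, t, a)
  "tamorro" → prefix "tamorr" already present; 1 new (o)
  "fen" → 3 new (f, e, n)
  "tamorne" → prefix "tamorne" already present; 0 new (none)
  "tamorkarun" → prefix "tamor" already present; 5 new (k, a, r, u, n)
  "tamorlutami" → prefix "tamorluta" already present; 2 new (m, i)
  "tamorpaventa" → prefix "tamor" already present; 7 new (p, a, v, e, n, t, a)
  "taso" → prefix "ta" already present; 2 new (s, o)
  "tamorrotata" → prefix "tamorro" already present; 4 new (t, a, t, a)
  "pa" → 2 new (p, a)
Total nodes = 8 + 3 + 4 + 4 + 1 + 3 + 0 + 5 + 2 + 7 + 2 + 4 + 2 = 45

45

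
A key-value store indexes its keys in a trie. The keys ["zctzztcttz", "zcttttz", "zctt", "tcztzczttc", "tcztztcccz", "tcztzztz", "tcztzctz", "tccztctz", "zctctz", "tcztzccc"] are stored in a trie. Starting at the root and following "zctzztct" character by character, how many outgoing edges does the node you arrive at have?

1

Walk "zctzztct" from the root, arriving at one node.
Distinct next characters after "zctzztct": t.
That node has 1 child edge.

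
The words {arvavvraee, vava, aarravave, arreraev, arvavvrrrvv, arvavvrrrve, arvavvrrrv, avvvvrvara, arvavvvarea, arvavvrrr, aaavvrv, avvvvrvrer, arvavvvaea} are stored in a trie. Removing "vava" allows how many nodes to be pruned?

After clearing the end-marker at "vava", prune upward until reaching a node still needed by another word.
No other word shares any prefix with "vava", so all 4 of its nodes go.
Nodes removed: 4

4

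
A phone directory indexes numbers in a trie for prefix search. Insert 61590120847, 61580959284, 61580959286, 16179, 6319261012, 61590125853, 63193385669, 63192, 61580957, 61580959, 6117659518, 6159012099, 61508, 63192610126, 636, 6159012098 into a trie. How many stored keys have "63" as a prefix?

Filter for entries beginning with "63":
Words under "63": 63192, 6319261012, 63192610126, 63193385669, 636
Count: 5

5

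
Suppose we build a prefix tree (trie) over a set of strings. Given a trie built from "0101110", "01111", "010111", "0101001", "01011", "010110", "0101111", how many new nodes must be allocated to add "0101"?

0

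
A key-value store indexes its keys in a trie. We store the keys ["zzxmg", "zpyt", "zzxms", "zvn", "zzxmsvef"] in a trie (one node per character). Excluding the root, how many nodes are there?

Insert word by word; a character creates a node only if that edge doesn't already exist:
  "zzxmg" → 5 new (z, z, x, m, g)
  "zpyt" → prefix "z" already present; 3 new (p, y, t)
  "zzxms" → prefix "zzxm" already present; 1 new (s)
  "zvn" → prefix "z" already present; 2 new (v, n)
  "zzxmsvef" → prefix "zzxms" already present; 3 new (v, e, f)
Total nodes = 5 + 3 + 1 + 2 + 3 = 14

14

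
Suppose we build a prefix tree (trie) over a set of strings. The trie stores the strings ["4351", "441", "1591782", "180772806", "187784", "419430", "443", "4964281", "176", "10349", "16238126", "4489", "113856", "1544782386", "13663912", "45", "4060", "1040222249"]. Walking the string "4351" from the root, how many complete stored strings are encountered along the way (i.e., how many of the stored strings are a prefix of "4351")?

Check each prefix of "4351" against the stored set — each match is an end-marker on the path.
Prefixes of the query that are stored words: "4351"
Count: 1

1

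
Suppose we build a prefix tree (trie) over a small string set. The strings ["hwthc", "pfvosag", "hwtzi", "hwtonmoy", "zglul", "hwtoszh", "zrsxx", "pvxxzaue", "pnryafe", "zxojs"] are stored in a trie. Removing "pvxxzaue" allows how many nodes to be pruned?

A node on "pvxxzaue"'s path can go only if nothing else ends at it or branches off below it.
The suffix "vxxzaue" (7 nodes) is used only by "pvxxzaue"; the node for "p" still has the child "f", so pruning stops there.
Nodes removed: 7

7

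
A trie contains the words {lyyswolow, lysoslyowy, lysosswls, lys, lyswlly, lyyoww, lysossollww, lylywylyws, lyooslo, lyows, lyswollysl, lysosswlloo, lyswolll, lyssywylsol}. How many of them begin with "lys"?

Walk to "lys"; the words in its subtree are exactly those with that prefix.
Words under "lys": lys, lysoslyowy, lysossollww, lysosswlloo, lysosswls, lyssywylsol, lyswlly, lyswolll, lyswollysl
Count: 9

9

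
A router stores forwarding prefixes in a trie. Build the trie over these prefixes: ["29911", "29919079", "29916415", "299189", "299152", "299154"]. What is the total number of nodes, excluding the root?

18

Count nodes per top-level branch (shared prefixes stored once):
  '2'-branch (29911, 299152, 299154, 29916415, 299189, 29919079): 18 nodes
Sum: 18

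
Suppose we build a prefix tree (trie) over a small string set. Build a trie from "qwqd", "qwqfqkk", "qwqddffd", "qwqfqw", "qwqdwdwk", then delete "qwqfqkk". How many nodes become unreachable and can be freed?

2

After clearing the end-marker at "qwqfqkk", prune upward until reaching a node still needed by another word.
The suffix "kk" (2 nodes) is used only by "qwqfqkk"; the node for "qwqfq" still has the child "w", so pruning stops there.
Nodes removed: 2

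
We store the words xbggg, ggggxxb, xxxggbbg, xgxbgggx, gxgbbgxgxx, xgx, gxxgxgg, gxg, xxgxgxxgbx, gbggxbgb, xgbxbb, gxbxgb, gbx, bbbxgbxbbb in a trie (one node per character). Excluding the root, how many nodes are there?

Count nodes per top-level branch (shared prefixes stored once):
  'b'-branch (bbbxgbxbbb): 10 nodes
  'g'-branch (gbggxbgb, gbx, ggggxxb, gxbxgb, gxg, gxgbbgxgxx, gxxgxgg): 33 nodes
  'x'-branch (xbggg, xgbxbb, xgx, xgxbgggx, xxgxgxxgbx, xxxggbbg): 31 nodes
Sum: 74

74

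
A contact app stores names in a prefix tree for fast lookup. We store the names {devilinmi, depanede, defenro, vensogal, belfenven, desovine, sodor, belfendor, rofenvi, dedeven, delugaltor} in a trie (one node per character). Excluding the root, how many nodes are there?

71

For each word, the new-node count is its length minus the longest prefix already in the trie:
  "devilinmi" → 9 new (d, e, v, i, l, i, n, m, i)
  "depanede" → prefix "de" already present; 6 new (p, a, n, e, d, e)
  "defenro" → prefix "de" already present; 5 new (f, e, n, r, o)
  "vensogal" → 8 new (v, e, n, s, o, g, a, l)
  "belfenven" → 9 new (b, e, l, f, e, n, v, e, n)
  "desovine" → prefix "de" already present; 6 new (s, o, v, i, n, e)
  "sodor" → 5 new (s, o, d, o, r)
  "belfendor" → prefix "belfen" already present; 3 new (d, o, r)
  "rofenvi" → 7 new (r, o, f, e, n, v, i)
  "dedeven" → prefix "de" already present; 5 new (d, e, v, e, n)
  "delugaltor" → prefix "de" already present; 8 new (l, u, g, a, l, t, o, r)
Total nodes = 9 + 6 + 5 + 8 + 9 + 6 + 5 + 3 + 7 + 5 + 8 = 71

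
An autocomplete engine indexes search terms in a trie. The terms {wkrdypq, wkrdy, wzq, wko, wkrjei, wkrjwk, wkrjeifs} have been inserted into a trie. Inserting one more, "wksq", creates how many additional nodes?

Walking "wksq" from the root, the first 2 characters ("wk") follow existing edges; "s" is the first miss.
Each of the 2 remaining characters creates one node.

2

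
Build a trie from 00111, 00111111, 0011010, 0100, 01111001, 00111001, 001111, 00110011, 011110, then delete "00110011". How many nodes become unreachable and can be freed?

A node on "00110011"'s path can go only if nothing else ends at it or branches off below it.
The suffix "011" (3 nodes) is used only by "00110011"; the node for "00110" still has the child "1", so pruning stops there.
Nodes removed: 3

3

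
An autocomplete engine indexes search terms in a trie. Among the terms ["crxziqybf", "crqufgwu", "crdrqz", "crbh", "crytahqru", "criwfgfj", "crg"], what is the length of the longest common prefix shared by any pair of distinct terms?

Equivalently: take the maximum, over all pairs, of their longest common prefix length.
e.g. "crbh" and "crdrqz" share the prefix "cr" of length 2; no pair shares a longer one.
Longest shared-prefix length: 2

2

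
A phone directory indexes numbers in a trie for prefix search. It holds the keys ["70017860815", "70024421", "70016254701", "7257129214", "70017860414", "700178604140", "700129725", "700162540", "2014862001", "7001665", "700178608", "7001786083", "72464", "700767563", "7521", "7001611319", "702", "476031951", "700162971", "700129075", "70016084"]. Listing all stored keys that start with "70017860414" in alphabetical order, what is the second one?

700178604140

Words with prefix "70017860414", in lexicographic order: "70017860414", "700178604140"
Position 2: 700178604140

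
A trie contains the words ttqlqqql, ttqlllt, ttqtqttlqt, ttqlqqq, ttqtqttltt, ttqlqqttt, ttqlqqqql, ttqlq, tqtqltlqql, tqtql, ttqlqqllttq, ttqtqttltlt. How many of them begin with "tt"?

10

Walk to "tt"; the words in its subtree are exactly those with that prefix.
Words under "tt": ttqlllt, ttqlq, ttqlqqllttq, ttqlqqq, ttqlqqql, ttqlqqqql, ttqlqqttt, ttqtqttlqt, ttqtqttltlt, ttqtqttltt
Count: 10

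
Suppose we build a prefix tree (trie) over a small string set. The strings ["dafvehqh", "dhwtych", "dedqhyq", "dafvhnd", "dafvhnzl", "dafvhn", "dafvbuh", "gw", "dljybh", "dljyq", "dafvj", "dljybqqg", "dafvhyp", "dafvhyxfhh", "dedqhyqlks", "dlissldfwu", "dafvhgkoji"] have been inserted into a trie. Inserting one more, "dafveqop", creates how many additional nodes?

Walking "dafveqop" from the root, the first 5 characters ("dafve") follow existing edges; "q" is the first miss.
So 8 − 5 = 3 new nodes.

3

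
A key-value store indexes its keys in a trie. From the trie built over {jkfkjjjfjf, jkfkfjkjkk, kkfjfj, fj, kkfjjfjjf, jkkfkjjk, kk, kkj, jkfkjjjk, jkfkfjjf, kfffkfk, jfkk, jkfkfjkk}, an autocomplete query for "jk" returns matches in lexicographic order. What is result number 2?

DFS of the "jk" subtree visits, in order: "jkfkfjjf", "jkfkfjkjkk", "jkfkfjkk", "jkfkjjjfjf", "jkfkjjjk", "jkkfkjjk"
Position 2: jkfkfjkjkk

jkfkfjkjkk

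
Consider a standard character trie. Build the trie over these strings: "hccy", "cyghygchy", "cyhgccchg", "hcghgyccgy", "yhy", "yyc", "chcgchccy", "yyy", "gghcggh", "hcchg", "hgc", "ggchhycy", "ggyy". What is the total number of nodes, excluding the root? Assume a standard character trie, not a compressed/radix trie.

Count nodes per top-level branch (shared prefixes stored once):
  'c'-branch (chcgchccy, cyghygchy, cyhgccchg): 24 nodes
  'g'-branch (ggchhycy, gghcggh, ggyy): 15 nodes
  'h'-branch (hcchg, hccy, hcghgyccgy, hgc): 16 nodes
  'y'-branch (yhy, yyc, yyy): 6 nodes
Sum: 61

61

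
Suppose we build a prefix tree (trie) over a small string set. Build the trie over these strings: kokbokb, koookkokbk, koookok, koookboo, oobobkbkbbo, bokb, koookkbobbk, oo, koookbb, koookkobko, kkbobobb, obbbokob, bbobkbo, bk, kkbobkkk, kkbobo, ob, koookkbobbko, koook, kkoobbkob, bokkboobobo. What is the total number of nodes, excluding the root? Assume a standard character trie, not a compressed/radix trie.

Insert word by word; a character creates a node only if that edge doesn't already exist:
  "kokbokb" → 7 new (k, o, k, b, o, k, b)
  "koookkokbk" → prefix "ko" already present; 8 new (o, o, k, k, o, k, b, k)
  "koookok" → prefix "koook" already present; 2 new (o, k)
  "koookboo" → prefix "koook" already present; 3 new (b, o, o)
  "oobobkbkbbo" → 11 new (o, o, b, o, b, k, b, k, b, b, o)
  "bokb" → 4 new (b, o, k, b)
  "koookkbobbk" → prefix "koookk" already present; 5 new (b, o, b, b, k)
  "oo" → prefix "oo" already present; 0 new (none)
  "koookbb" → prefix "koookb" already present; 1 new (b)
  "koookkobko" → prefix "koookko" already present; 3 new (b, k, o)
  "kkbobobb" → prefix "k" already present; 7 new (k, b, o, b, o, b, b)
  "obbbokob" → prefix "o" already present; 7 new (b, b, b, o, k, o, b)
  "bbobkbo" → prefix "b" already present; 6 new (b, o, b, k, b, o)
  "bk" → prefix "b" already present; 1 new (k)
  "kkbobkkk" → prefix "kkbob" already present; 3 new (k, k, k)
  "kkbobo" → prefix "kkbobo" already present; 0 new (none)
  "ob" → prefix "ob" already present; 0 new (none)
  "koookkbobbko" → prefix "koookkbobbk" already present; 1 new (o)
  "koook" → prefix "koook" already present; 0 new (none)
  "kkoobbkob" → prefix "kk" already present; 7 new (o, o, b, b, k, o, b)
  "bokkboobobo" → prefix "bok" already present; 8 new (k, b, o, o, b, o, b, o)
Total nodes = 7 + 8 + 2 + 3 + 11 + 4 + 5 + 0 + 1 + 3 + 7 + 7 + 6 + 1 + 3 + 0 + 0 + 1 + 0 + 7 + 8 = 84

84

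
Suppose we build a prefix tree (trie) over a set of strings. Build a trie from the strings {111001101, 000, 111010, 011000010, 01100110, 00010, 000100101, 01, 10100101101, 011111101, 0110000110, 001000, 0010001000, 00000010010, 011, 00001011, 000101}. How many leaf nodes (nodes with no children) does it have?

12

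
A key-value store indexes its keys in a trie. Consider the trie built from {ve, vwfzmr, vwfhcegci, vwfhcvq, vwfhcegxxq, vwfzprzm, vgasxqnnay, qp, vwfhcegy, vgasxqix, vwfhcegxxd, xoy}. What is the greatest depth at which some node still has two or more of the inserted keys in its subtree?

Equivalently: take the maximum, over all pairs, of their longest common prefix length.
e.g. "vwfhcegxxd" and "vwfhcegxxq" share the prefix "vwfhcegxx" of length 9; no pair shares a longer one.
Longest shared-prefix length: 9

9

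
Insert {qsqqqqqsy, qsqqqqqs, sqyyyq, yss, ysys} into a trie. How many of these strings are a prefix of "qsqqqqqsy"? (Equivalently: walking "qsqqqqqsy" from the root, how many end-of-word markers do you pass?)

2

Walk "qsqqqqqsy" from the root; an end-of-word marker is hit whenever a stored word is a prefix of "qsqqqqqsy".
Prefixes of the query that are stored words: "qsqqqqqs", "qsqqqqqsy"
Count: 2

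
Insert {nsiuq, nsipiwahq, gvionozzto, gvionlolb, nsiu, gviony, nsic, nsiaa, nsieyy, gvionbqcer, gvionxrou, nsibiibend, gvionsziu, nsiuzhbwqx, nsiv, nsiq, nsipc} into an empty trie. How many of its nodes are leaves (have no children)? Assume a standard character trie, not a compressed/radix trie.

A leaf is a node with no children — equivalently, the end of a word that is not a proper prefix of any other stored word.
Those words: "gvionbqcer", "gvionlolb", "gvionozzto", "gvionsziu", "gvionxrou", "gviony", "nsiaa", "nsibiibend", "nsic", "nsieyy", "nsipc", "nsipiwahq", "nsiq", "nsiuq", "nsiuzhbwqx", "nsiv"
Leaf count: 16

16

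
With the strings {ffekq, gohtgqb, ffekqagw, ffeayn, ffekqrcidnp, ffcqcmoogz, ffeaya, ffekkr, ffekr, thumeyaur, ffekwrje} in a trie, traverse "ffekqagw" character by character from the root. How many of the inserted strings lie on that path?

Walk "ffekqagw" from the root; an end-of-word marker is hit whenever a stored word is a prefix of "ffekqagw".
Prefixes of the query that are stored words: "ffekq", "ffekqagw"
Count: 2

2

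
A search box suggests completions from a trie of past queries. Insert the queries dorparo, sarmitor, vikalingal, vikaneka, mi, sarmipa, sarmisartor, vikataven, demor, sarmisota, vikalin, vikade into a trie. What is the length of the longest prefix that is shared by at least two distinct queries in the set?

7

Look for the deepest trie node that still has at least two words in its subtree.
"vikalin" and "vikalingal" agree on "vikalin" (7 characters) before diverging; nothing deeper is shared.
Longest shared-prefix length: 7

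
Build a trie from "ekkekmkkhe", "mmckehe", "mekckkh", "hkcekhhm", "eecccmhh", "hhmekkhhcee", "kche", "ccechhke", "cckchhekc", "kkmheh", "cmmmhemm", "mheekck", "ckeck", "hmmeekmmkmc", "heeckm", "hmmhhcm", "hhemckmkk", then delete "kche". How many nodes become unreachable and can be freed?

A node on "kche"'s path can go only if nothing else ends at it or branches off below it.
The suffix "che" (3 nodes) is used only by "kche"; the node for "k" still has the child "k", so pruning stops there.
Nodes removed: 3

3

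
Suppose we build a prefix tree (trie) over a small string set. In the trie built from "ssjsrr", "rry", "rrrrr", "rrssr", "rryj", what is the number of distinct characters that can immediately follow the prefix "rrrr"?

1

Walk "rrrr" from the root, arriving at one node.
Characters that immediately follow "rrrr" among the stored strings: {r}.
That node has 1 child edge.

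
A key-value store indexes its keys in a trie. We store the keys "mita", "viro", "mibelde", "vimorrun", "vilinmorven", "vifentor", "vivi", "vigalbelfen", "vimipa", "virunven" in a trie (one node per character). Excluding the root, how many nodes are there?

53

For each word, the new-node count is its length minus the longest prefix already in the trie:
  "mita" → 4 new (m, i, t, a)
  "viro" → 4 new (v, i, r, o)
  "mibelde" → prefix "mi" already present; 5 new (b, e, l, d, e)
  "vimorrun" → prefix "vi" already present; 6 new (m, o, r, r, u, n)
  "vilinmorven" → prefix "vi" already present; 9 new (l, i, n, m, o, r, v, e, n)
  "vifentor" → prefix "vi" already present; 6 new (f, e, n, t, o, r)
  "vivi" → prefix "vi" already present; 2 new (v, i)
  "vigalbelfen" → prefix "vi" already present; 9 new (g, a, l, b, e, l, f, e, n)
  "vimipa" → prefix "vim" already present; 3 new (i, p, a)
  "virunven" → prefix "vir" already present; 5 new (u, n, v, e, n)
Total nodes = 4 + 4 + 5 + 6 + 9 + 6 + 2 + 9 + 3 + 5 = 53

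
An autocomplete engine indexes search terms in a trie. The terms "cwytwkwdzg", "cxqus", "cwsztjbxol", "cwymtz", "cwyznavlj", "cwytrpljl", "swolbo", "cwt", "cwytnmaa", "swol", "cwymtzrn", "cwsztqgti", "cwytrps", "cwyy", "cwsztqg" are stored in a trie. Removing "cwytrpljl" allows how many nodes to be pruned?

3

After clearing the end-marker at "cwytrpljl", prune upward until reaching a node still needed by another word.
The suffix "ljl" (3 nodes) is used only by "cwytrpljl"; the node for "cwytrp" still has the child "s", so pruning stops there.
Nodes removed: 3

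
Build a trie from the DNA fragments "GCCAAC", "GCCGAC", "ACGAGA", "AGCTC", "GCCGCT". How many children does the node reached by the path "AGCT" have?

1

Follow the path "AGCT" to its node, then look at its outgoing edges.
Distinct next characters after "AGCT": C.
That node has 1 child edge.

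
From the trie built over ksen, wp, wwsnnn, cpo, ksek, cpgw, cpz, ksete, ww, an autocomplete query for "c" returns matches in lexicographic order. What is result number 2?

cpo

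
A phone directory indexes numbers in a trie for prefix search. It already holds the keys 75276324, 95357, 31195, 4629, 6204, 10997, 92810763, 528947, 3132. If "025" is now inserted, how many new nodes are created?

3

Nothing in the trie begins with "0"; the whole of "025" is new.
3 − 0 = 3 new nodes.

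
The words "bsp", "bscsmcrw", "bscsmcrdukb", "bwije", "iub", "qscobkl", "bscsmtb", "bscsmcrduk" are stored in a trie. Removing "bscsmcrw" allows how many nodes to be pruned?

Walk "bscsmcrw" from the leaf back toward the root, removing each node that no remaining word uses.
The suffix "w" (1 node) is used only by "bscsmcrw"; the node for "bscsmcr" still has the child "d", so pruning stops there.
Nodes removed: 1

1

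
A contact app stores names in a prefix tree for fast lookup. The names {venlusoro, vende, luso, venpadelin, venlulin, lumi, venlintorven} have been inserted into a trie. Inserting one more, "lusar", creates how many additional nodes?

2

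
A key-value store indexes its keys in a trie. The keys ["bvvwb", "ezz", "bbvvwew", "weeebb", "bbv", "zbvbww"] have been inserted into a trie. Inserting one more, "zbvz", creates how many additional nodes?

The longest prefix of "zbvz" already in the trie is "zbv" (length 3).
So 4 − 3 = 1 new nodes.

1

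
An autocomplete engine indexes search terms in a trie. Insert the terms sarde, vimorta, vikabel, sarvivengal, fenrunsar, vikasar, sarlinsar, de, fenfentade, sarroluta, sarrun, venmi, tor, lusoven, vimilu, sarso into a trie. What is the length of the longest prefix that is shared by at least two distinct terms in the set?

4

Look for the deepest trie node that still has at least two words in its subtree.
"sarroluta" and "sarrun" agree on "sarr" (4 characters) before diverging; nothing deeper is shared.
Longest shared-prefix length: 4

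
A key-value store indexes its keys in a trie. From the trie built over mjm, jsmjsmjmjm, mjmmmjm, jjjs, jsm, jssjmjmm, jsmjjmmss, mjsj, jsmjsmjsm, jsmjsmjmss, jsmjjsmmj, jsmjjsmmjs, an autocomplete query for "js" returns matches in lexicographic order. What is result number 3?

jsmjjsmmj

Filter for "js…" and sort: "jsm", "jsmjjmmss", "jsmjjsmmj", "jsmjjsmmjs", "jsmjsmjmjm", "jsmjsmjmss", "jsmjsmjsm", "jssjmjmm"
Position 3: jsmjjsmmj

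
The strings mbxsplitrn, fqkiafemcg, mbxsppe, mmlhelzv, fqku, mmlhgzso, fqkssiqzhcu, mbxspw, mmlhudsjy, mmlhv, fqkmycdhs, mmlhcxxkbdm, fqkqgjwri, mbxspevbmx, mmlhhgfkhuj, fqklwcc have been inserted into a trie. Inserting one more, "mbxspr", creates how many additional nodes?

The longest prefix of "mbxspr" already in the trie is "mbxsp" (length 5).
So 6 − 5 = 1 new nodes.

1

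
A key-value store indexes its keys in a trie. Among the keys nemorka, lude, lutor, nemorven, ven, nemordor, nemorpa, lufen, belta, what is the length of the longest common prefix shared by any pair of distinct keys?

Look for the deepest trie node that still has at least two words in its subtree.
e.g. "nemordor" and "nemorka" share the prefix "nemor" of length 5; no pair shares a longer one.
Longest shared-prefix length: 5

5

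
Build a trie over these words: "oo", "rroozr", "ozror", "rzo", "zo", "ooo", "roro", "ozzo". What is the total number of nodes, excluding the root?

22

Trie structure (* marks end of a word):
(root)
├─ o
│  ├─ o *
│  │  └─ o *
│  └─ z
│     ├─ r
│     │  └─ o
│     │     └─ r *
│     └─ z
│        └─ o *
├─ r
│  ├─ o
│  │  └─ r
│  │     └─ o *
│  ├─ r
│  │  └─ o
│  │     └─ o
│  │        └─ z
│  │           └─ r *
│  └─ z
│     └─ o *
└─ z
   └─ o *
Counting every labelled node above: 22.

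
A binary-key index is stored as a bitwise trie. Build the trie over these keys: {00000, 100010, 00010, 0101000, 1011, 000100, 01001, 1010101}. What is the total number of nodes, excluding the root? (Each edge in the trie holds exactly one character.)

Count nodes per top-level branch (shared prefixes stored once):
  '0'-branch (00000, 00010, 000100, 01001, 0101000): 16 nodes
  '1'-branch (100010, 1010101, 1011): 12 nodes
Sum: 28

28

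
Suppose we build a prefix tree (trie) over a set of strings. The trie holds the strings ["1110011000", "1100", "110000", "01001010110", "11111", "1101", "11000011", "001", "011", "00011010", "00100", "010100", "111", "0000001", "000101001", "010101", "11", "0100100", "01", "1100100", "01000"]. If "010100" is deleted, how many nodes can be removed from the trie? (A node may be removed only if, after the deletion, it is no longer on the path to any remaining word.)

1

A node on "010100"'s path can go only if nothing else ends at it or branches off below it.
The suffix "0" (1 node) is used only by "010100"; the node for "01010" still has the child "1", so pruning stops there.
Nodes removed: 1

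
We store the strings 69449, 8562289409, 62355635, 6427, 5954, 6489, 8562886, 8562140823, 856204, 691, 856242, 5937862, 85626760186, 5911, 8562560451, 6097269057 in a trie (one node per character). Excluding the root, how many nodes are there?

For each word, the new-node count is its length minus the longest prefix already in the trie:
  "69449" → 5 new (6, 9, 4, 4, 9)
  "8562289409" → 10 new (8, 5, 6, 2, 2, 8, 9, 4, 0, 9)
  "62355635" → prefix "6" already present; 7 new (2, 3, 5, 5, 6, 3, 5)
  "6427" → prefix "6" already present; 3 new (4, 2, 7)
  "5954" → 4 new (5, 9, 5, 4)
  "6489" → prefix "64" already present; 2 new (8, 9)
  "8562886" → prefix "8562" already present; 3 new (8, 8, 6)
  "8562140823" → prefix "8562" already present; 6 new (1, 4, 0, 8, 2, 3)
  "856204" → prefix "8562" already present; 2 new (0, 4)
  "691" → prefix "69" already present; 1 new (1)
  "856242" → prefix "8562" already present; 2 new (4, 2)
  "5937862" → prefix "59" already present; 5 new (3, 7, 8, 6, 2)
  "85626760186" → prefix "8562" already present; 7 new (6, 7, 6, 0, 1, 8, 6)
  "5911" → prefix "59" already present; 2 new (1, 1)
  "8562560451" → prefix "8562" already present; 6 new (5, 6, 0, 4, 5, 1)
  "6097269057" → prefix "6" already present; 9 new (0, 9, 7, 2, 6, 9, 0, 5, 7)
Total nodes = 5 + 10 + 7 + 3 + 4 + 2 + 3 + 6 + 2 + 1 + 2 + 5 + 7 + 2 + 6 + 9 = 74

74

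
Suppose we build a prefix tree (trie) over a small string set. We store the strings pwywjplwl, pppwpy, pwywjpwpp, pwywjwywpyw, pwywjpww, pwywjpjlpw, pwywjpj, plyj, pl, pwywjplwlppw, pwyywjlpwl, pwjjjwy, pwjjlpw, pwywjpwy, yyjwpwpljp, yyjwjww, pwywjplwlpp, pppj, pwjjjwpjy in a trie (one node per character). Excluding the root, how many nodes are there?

Trace insertions, counting only characters that open a new branch:
  "pwywjplwl" → 9 new (p, w, y, w, j, p, l, w, l)
  "pppwpy" → prefix "p" already present; 5 new (p, p, w, p, y)
  "pwywjpwpp" → prefix "pwywjp" already present; 3 new (w, p, p)
  "pwywjwywpyw" → prefix "pwywj" already present; 6 new (w, y, w, p, y, w)
  "pwywjpww" → prefix "pwywjpw" already present; 1 new (w)
  "pwywjpjlpw" → prefix "pwywjp" already present; 4 new (j, l, p, w)
  "pwywjpj" → prefix "pwywjpj" already present; 0 new (none)
  "plyj" → prefix "p" already present; 3 new (l, y, j)
  "pl" → prefix "pl" already present; 0 new (none)
  "pwywjplwlppw" → prefix "pwywjplwl" already present; 3 new (p, p, w)
  "pwyywjlpwl" → prefix "pwy" already present; 7 new (y, w, j, l, p, w, l)
  "pwjjjwy" → prefix "pw" already present; 5 new (j, j, j, w, y)
  "pwjjlpw" → prefix "pwjj" already present; 3 new (l, p, w)
  "pwywjpwy" → prefix "pwywjpw" already present; 1 new (y)
  "yyjwpwpljp" → 10 new (y, y, j, w, p, w, p, l, j, p)
  "yyjwjww" → prefix "yyjw" already present; 3 new (j, w, w)
  "pwywjplwlpp" → prefix "pwywjplwlpp" already present; 0 new (none)
  "pppj" → prefix "ppp" already present; 1 new (j)
  "pwjjjwpjy" → prefix "pwjjjw" already present; 3 new (p, j, y)
Total nodes = 9 + 5 + 3 + 6 + 1 + 4 + 0 + 3 + 0 + 3 + 7 + 5 + 3 + 1 + 10 + 3 + 0 + 1 + 3 = 67

67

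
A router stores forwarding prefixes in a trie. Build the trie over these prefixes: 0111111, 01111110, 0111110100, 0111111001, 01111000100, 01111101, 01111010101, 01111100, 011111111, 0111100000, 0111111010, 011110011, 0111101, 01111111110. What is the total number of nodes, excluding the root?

Insert word by word; a character creates a node only if that edge doesn't already exist:
  "0111111" → 7 new (0, 1, 1, 1, 1, 1, 1)
  "01111110" → prefix "0111111" already present; 1 new (0)
  "0111110100" → prefix "011111" already present; 4 new (0, 1, 0, 0)
  "0111111001" → prefix "01111110" already present; 2 new (0, 1)
  "01111000100" → prefix "01111" already present; 6 new (0, 0, 0, 1, 0, 0)
  "01111101" → prefix "01111101" already present; 0 new (none)
  "01111010101" → prefix "011110" already present; 5 new (1, 0, 1, 0, 1)
  "01111100" → prefix "0111110" already present; 1 new (0)
  "011111111" → prefix "0111111" already present; 2 new (1, 1)
  "0111100000" → prefix "01111000" already present; 2 new (0, 0)
  "0111111010" → prefix "01111110" already present; 2 new (1, 0)
  "011110011" → prefix "0111100" already present; 2 new (1, 1)
  "0111101" → prefix "0111101" already present; 0 new (none)
  "01111111110" → prefix "011111111" already present; 2 new (1, 0)
Total nodes = 7 + 1 + 4 + 2 + 6 + 0 + 5 + 1 + 2 + 2 + 2 + 2 + 0 + 2 = 36

36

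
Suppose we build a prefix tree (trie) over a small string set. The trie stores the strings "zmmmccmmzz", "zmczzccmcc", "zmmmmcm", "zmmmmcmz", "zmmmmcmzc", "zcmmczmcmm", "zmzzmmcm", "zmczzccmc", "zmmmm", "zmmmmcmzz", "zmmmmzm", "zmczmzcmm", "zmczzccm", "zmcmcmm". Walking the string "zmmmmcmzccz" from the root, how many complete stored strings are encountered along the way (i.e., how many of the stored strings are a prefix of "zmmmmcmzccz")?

4

Walk "zmmmmcmzccz" from the root; an end-of-word marker is hit whenever a stored word is a prefix of "zmmmmcmzccz".
Prefixes of the query that are stored words: "zmmmm", "zmmmmcm", "zmmmmcmz", "zmmmmcmzc"
Count: 4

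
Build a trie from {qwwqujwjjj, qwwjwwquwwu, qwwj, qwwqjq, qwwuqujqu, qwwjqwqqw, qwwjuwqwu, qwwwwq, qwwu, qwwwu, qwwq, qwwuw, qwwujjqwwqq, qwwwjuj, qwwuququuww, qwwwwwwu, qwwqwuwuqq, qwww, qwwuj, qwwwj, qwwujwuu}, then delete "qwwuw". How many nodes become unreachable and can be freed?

1

Walk "qwwuw" from the leaf back toward the root, removing each node that no remaining word uses.
The suffix "w" (1 node) is used only by "qwwuw"; the node for "qwwu" still has the child "q", so pruning stops there.
Nodes removed: 1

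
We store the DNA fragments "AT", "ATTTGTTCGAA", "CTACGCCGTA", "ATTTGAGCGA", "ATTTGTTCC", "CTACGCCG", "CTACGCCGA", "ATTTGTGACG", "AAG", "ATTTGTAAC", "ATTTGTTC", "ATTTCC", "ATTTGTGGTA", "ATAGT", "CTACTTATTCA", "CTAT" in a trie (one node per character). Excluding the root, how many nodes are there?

53

Count nodes per top-level branch (shared prefixes stored once):
  'A'-branch (AAG, AT, ATAGT, ATTTCC, ATTTGAGCGA, ATTTGTAAC, ATTTGTGACG, ATTTGTGGTA, ATTTGTTC, ATTTGTTCC, ATTTGTTCGAA): 34 nodes
  'C'-branch (CTACGCCG, CTACGCCGA, CTACGCCGTA, CTACTTATTCA, CTAT): 19 nodes
Sum: 53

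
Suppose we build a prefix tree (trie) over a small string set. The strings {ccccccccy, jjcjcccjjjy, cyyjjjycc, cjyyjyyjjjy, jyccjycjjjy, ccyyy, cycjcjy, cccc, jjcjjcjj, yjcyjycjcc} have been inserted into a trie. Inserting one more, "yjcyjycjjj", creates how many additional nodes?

2

The longest prefix of "yjcyjycjjj" already in the trie is "yjcyjycj" (length 8).
Each of the 2 remaining characters creates one node.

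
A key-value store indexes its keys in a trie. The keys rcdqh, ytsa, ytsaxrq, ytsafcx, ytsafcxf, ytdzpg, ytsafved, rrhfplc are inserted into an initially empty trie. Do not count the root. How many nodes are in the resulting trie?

29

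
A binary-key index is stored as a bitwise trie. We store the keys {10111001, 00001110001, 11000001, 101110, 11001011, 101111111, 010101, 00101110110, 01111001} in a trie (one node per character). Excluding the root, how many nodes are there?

Count nodes per top-level branch (shared prefixes stored once):
  '0'-branch (00001110001, 00101110110, 010101, 01111001): 31 nodes
  '1'-branch (101110, 10111001, 101111111, 11000001, 11001011): 23 nodes
Sum: 54

54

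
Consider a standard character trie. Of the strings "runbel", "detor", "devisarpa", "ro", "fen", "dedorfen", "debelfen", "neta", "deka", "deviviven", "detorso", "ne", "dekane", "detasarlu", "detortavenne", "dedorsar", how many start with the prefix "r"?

2

Traverse to the node for "r", then collect every word in that subtree.
Matches: "ro", "runbel"
Count: 2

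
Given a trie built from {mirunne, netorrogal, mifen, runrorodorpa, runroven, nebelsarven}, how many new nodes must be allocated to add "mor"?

2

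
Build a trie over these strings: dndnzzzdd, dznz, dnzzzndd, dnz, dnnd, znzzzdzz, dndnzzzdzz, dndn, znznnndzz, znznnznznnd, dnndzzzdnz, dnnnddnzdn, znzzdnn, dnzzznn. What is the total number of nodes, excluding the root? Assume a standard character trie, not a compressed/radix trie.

59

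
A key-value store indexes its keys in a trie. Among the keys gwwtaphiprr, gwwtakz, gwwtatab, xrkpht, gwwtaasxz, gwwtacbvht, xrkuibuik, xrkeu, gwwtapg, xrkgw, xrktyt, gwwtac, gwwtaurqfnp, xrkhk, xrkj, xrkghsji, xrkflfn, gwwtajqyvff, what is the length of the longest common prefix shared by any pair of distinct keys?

Equivalently: take the maximum, over all pairs, of their longest common prefix length.
e.g. "gwwtac" and "gwwtacbvht" share the prefix "gwwtac" of length 6; no pair shares a longer one.
Longest shared-prefix length: 6

6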